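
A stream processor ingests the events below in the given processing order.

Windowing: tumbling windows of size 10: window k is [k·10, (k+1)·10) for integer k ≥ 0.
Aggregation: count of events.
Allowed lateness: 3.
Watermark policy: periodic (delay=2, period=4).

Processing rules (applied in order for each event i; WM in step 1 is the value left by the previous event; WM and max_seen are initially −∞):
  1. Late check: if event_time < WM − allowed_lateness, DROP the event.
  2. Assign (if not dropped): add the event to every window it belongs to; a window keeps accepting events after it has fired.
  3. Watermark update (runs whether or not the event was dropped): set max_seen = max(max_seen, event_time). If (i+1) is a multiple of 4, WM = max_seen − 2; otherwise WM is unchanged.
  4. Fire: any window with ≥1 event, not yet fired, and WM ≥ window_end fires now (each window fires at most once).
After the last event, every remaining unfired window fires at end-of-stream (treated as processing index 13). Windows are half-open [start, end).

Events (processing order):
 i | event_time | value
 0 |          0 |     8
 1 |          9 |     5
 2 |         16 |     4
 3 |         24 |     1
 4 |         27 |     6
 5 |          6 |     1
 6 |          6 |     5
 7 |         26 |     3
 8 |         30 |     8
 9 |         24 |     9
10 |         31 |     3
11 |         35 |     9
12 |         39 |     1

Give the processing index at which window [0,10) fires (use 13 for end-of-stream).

i=0 t=0 v=8: → [0,10); WM=−∞
i=1 t=9 v=5: → [0,10); WM=−∞
i=2 t=16 v=4: → [10,20); WM=−∞
i=3 t=24 v=1: → [20,30); WM=22; [0,10) fires=2 [10,20) fires=1
i=4 t=27 v=6: → [20,30); WM=22
i=5 t=6 v=1: DROP (t<22-3); WM=22
i=6 t=6 v=5: DROP (t<22-3); WM=22
i=7 t=26 v=3: → [20,30); WM=25
i=8 t=30 v=8: → [30,40); WM=25
i=9 t=24 v=9: → [20,30); WM=25
i=10 t=31 v=3: → [30,40); WM=25
i=11 t=35 v=9: → [30,40); WM=33; [20,30) fires=4
i=12 t=39 v=1: → [30,40); WM=33

3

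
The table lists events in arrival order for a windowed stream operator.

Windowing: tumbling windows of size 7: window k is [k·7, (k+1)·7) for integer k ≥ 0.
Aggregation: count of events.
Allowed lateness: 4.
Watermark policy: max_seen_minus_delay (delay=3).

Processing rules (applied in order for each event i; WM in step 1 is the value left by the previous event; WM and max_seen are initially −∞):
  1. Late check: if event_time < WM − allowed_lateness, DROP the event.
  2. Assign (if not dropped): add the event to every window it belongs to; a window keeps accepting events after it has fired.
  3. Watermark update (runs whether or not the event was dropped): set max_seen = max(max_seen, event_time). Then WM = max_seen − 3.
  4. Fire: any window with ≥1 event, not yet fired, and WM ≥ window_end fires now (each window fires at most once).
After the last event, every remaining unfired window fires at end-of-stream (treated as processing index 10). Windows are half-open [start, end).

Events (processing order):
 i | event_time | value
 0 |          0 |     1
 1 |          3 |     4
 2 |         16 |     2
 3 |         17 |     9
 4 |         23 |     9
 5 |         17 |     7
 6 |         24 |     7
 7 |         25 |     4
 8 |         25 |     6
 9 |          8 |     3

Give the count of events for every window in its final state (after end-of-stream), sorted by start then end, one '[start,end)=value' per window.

[0,7)=2 [14,21)=3 [21,28)=4

i=0 t=0 v=1: → [0,7); WM=-3
i=1 t=3 v=4: → [0,7); WM=0
i=2 t=16 v=2: → [14,21); WM=13; [0,7) fires=2
i=3 t=17 v=9: → [14,21); WM=14
i=4 t=23 v=9: → [21,28); WM=20
i=5 t=17 v=7: → [14,21); WM=20
i=6 t=24 v=7: → [21,28); WM=21; [14,21) fires=3
i=7 t=25 v=4: → [21,28); WM=22
i=8 t=25 v=6: → [21,28); WM=22
i=9 t=8 v=3: DROP (t<22-4); WM=22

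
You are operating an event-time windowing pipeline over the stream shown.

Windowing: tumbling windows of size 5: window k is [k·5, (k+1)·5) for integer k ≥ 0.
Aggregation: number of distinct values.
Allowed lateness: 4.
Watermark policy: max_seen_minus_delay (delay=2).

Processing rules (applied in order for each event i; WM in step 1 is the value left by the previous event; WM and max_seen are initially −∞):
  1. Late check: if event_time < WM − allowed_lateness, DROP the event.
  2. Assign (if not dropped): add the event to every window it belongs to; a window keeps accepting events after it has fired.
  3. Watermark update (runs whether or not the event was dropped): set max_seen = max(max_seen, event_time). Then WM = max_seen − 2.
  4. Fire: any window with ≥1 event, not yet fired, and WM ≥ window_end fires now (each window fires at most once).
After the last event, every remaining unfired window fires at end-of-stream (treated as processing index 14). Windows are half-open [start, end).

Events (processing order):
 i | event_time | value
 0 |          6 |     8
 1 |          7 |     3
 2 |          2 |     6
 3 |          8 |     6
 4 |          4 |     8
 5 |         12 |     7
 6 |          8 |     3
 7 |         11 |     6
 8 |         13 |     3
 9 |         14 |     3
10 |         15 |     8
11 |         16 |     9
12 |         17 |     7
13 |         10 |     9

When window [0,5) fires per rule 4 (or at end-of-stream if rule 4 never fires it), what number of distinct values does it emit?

1

i=0 t=6 v=8: → [5,10); WM=4
i=1 t=7 v=3: → [5,10); WM=5
i=2 t=2 v=6: → [0,5); WM=5; [0,5) fires=1
i=3 t=8 v=6: → [5,10); WM=6
i=4 t=4 v=8: → [0,5); WM=6
i=5 t=12 v=7: → [10,15); WM=10; [5,10) fires=3
i=6 t=8 v=3: → [5,10); WM=10
i=7 t=11 v=6: → [10,15); WM=10
i=8 t=13 v=3: → [10,15); WM=11
i=9 t=14 v=3: → [10,15); WM=12
i=10 t=15 v=8: → [15,20); WM=13
i=11 t=16 v=9: → [15,20); WM=14
i=12 t=17 v=7: → [15,20); WM=15; [10,15) fires=3
i=13 t=10 v=9: DROP (t<15-4); WM=15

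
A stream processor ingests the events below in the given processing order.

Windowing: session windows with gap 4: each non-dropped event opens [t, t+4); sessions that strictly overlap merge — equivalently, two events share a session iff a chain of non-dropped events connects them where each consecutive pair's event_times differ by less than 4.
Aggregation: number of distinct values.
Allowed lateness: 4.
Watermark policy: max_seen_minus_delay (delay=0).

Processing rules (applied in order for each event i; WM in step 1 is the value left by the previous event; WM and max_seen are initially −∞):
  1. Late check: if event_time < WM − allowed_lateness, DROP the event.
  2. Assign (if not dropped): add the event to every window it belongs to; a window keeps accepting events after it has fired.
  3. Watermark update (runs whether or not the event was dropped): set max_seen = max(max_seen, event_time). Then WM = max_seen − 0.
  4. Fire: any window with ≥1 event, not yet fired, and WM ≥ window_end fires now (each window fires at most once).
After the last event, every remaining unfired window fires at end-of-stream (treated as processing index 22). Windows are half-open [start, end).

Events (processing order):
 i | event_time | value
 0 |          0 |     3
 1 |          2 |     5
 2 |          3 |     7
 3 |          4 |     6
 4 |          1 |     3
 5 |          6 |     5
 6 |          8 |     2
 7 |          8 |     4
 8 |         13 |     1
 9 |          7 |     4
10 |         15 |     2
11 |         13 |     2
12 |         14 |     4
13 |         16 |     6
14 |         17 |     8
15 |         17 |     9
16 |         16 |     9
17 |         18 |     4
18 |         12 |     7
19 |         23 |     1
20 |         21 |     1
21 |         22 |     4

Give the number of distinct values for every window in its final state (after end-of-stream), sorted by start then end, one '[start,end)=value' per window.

[0,12)=6 [13,27)=6

i=0 t=0 v=3: → [0,4); WM=0
i=1 t=2 v=5: → [0,6); WM=2
i=2 t=3 v=7: → [0,7); WM=3
i=3 t=4 v=6: → [0,8); WM=4
i=4 t=1 v=3: → [0,8); WM=4
i=5 t=6 v=5: → [0,10); WM=6
i=6 t=8 v=2: → [0,12); WM=8
i=7 t=8 v=4: → [0,12); WM=8
i=8 t=13 v=1: → [13,17); WM=13
i=9 t=7 v=4: DROP (t<13-4); WM=13
i=10 t=15 v=2: → [13,19); WM=15
i=11 t=13 v=2: → [13,19); WM=15
i=12 t=14 v=4: → [13,19); WM=15
i=13 t=16 v=6: → [13,20); WM=16
i=14 t=17 v=8: → [13,21); WM=17
i=15 t=17 v=9: → [13,21); WM=17
i=16 t=16 v=9: → [13,21); WM=17
i=17 t=18 v=4: → [13,22); WM=18
i=18 t=12 v=7: DROP (t<18-4); WM=18
i=19 t=23 v=1: → [23,27); WM=23
i=20 t=21 v=1: → [13,27); WM=23
i=21 t=22 v=4: → [13,27); WM=23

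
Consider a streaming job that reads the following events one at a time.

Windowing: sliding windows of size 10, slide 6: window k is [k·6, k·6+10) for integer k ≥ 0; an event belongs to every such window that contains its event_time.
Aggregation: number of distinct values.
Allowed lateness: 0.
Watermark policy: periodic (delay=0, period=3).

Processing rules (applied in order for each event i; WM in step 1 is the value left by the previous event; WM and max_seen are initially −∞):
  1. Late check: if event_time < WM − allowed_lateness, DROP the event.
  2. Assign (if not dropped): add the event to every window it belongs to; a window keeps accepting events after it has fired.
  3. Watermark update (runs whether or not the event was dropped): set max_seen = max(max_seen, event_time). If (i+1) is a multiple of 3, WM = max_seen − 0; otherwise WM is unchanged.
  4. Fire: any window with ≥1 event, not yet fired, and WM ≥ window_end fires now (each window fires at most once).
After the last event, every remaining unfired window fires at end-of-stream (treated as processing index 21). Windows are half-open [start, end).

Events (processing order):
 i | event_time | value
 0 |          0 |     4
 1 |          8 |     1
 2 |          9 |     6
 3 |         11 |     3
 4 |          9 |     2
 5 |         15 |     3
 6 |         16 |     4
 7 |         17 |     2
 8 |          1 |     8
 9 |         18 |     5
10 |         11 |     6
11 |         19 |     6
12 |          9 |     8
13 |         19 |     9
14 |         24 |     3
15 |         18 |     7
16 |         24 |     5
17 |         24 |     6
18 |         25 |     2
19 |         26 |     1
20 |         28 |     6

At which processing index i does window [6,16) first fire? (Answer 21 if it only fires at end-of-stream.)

8

i=0 t=0 v=4: → [0,10); WM=−∞
i=1 t=8 v=1: → [6,16),[0,10); WM=−∞
i=2 t=9 v=6: → [6,16),[0,10); WM=9
i=3 t=11 v=3: → [6,16); WM=9
i=4 t=9 v=2: → [6,16),[0,10); WM=9
i=5 t=15 v=3: → [12,22),[6,16); WM=15; [0,10) fires=4
i=6 t=16 v=4: → [12,22); WM=15
i=7 t=17 v=2: → [12,22); WM=15
i=8 t=1 v=8: DROP (t<15-0); WM=17; [6,16) fires=4
i=9 t=18 v=5: → [18,28),[12,22); WM=17
i=10 t=11 v=6: DROP (t<17-0); WM=17
i=11 t=19 v=6: → [18,28),[12,22); WM=19
i=12 t=9 v=8: DROP (t<19-0); WM=19
i=13 t=19 v=9: → [18,28),[12,22); WM=19
i=14 t=24 v=3: → [24,34),[18,28); WM=24; [12,22) fires=6
i=15 t=18 v=7: DROP (t<24-0); WM=24
i=16 t=24 v=5: → [24,34),[18,28); WM=24
i=17 t=24 v=6: → [24,34),[18,28); WM=24
i=18 t=25 v=2: → [24,34),[18,28); WM=24
i=19 t=26 v=1: → [24,34),[18,28); WM=24
i=20 t=28 v=6: → [24,34); WM=28; [18,28) fires=6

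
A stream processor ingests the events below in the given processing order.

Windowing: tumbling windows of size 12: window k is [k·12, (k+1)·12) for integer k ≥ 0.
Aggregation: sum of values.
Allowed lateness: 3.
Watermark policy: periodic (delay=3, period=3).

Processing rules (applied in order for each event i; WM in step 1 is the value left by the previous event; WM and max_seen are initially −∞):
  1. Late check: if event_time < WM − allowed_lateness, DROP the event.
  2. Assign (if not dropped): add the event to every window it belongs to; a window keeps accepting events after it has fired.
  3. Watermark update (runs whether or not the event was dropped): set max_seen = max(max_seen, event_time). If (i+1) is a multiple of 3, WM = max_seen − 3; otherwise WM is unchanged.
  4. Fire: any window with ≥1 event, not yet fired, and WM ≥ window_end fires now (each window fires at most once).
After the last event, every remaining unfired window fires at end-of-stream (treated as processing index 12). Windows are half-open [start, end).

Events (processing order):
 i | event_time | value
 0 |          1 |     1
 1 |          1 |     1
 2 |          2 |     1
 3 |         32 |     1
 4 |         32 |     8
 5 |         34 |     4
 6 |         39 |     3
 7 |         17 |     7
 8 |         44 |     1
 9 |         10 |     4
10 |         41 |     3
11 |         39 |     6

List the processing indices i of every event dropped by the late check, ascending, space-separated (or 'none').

7 9

i=0 t=1 v=1: → [0,12); WM=−∞
i=1 t=1 v=1: → [0,12); WM=−∞
i=2 t=2 v=1: → [0,12); WM=-1
i=3 t=32 v=1: → [24,36); WM=-1
i=4 t=32 v=8: → [24,36); WM=-1
i=5 t=34 v=4: → [24,36); WM=31; [0,12) fires=3
i=6 t=39 v=3: → [36,48); WM=31
i=7 t=17 v=7: DROP (t<31-3); WM=31
i=8 t=44 v=1: → [36,48); WM=41; [24,36) fires=13
i=9 t=10 v=4: DROP (t<41-3); WM=41
i=10 t=41 v=3: → [36,48); WM=41
i=11 t=39 v=6: → [36,48); WM=41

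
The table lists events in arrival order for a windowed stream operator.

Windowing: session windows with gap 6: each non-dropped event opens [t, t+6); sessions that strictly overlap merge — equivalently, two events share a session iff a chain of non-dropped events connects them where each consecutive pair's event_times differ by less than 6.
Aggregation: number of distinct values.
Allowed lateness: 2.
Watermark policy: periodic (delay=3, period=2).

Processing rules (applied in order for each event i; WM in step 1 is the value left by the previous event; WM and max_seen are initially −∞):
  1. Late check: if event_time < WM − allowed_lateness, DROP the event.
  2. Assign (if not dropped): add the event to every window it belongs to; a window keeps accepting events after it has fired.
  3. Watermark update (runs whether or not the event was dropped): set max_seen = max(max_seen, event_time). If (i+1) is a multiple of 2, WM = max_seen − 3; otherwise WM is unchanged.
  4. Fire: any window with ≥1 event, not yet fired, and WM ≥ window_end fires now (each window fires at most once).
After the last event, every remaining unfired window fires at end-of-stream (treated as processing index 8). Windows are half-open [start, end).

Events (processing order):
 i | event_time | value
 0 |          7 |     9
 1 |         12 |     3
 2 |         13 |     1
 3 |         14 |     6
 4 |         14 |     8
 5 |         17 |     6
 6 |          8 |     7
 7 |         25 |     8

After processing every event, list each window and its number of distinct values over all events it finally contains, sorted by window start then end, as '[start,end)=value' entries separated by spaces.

[7,23)=5 [25,31)=1

i=0 t=7 v=9: → [7,13); WM=−∞
i=1 t=12 v=3: → [7,18); WM=9
i=2 t=13 v=1: → [7,19); WM=9
i=3 t=14 v=6: → [7,20); WM=11
i=4 t=14 v=8: → [7,20); WM=11
i=5 t=17 v=6: → [7,23); WM=14
i=6 t=8 v=7: DROP (t<14-2); WM=14
i=7 t=25 v=8: → [25,31); WM=22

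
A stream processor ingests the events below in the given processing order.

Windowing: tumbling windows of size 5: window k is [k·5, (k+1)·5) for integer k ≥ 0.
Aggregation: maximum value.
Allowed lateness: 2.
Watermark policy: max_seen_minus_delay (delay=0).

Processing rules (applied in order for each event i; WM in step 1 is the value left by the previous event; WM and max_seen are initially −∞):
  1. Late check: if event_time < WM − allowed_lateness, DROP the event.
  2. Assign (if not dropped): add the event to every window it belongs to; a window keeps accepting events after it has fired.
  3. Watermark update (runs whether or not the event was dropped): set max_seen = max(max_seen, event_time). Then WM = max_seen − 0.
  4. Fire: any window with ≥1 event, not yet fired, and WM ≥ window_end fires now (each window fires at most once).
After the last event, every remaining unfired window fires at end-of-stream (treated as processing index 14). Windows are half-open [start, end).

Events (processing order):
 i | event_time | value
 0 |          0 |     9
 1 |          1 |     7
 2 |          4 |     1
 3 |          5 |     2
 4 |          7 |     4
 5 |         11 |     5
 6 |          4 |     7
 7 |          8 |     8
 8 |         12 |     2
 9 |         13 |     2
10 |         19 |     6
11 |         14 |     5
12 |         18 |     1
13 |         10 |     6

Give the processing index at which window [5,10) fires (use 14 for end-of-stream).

5

i=0 t=0 v=9: → [0,5); WM=0
i=1 t=1 v=7: → [0,5); WM=1
i=2 t=4 v=1: → [0,5); WM=4
i=3 t=5 v=2: → [5,10); WM=5; [0,5) fires=9
i=4 t=7 v=4: → [5,10); WM=7
i=5 t=11 v=5: → [10,15); WM=11; [5,10) fires=4
i=6 t=4 v=7: DROP (t<11-2); WM=11
i=7 t=8 v=8: DROP (t<11-2); WM=11
i=8 t=12 v=2: → [10,15); WM=12
i=9 t=13 v=2: → [10,15); WM=13
i=10 t=19 v=6: → [15,20); WM=19; [10,15) fires=5
i=11 t=14 v=5: DROP (t<19-2); WM=19
i=12 t=18 v=1: → [15,20); WM=19
i=13 t=10 v=6: DROP (t<19-2); WM=19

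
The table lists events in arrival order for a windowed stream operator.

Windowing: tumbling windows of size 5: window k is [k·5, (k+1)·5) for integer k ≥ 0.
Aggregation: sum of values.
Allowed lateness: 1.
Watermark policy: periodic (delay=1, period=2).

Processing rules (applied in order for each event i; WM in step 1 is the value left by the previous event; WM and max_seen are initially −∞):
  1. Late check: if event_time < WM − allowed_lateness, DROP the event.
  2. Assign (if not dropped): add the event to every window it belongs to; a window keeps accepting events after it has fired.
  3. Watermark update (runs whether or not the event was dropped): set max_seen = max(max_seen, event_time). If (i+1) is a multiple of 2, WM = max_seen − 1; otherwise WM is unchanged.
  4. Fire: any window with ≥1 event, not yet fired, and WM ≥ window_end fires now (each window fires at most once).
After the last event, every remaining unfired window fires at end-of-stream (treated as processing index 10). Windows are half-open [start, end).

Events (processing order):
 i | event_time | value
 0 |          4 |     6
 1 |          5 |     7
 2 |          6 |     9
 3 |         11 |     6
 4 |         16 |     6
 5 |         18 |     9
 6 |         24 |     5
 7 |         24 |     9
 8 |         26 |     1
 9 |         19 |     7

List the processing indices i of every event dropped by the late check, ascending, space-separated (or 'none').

i=0 t=4 v=6: → [0,5); WM=−∞
i=1 t=5 v=7: → [5,10); WM=4
i=2 t=6 v=9: → [5,10); WM=4
i=3 t=11 v=6: → [10,15); WM=10; [0,5) fires=6 [5,10) fires=16
i=4 t=16 v=6: → [15,20); WM=10
i=5 t=18 v=9: → [15,20); WM=17; [10,15) fires=6
i=6 t=24 v=5: → [20,25); WM=17
i=7 t=24 v=9: → [20,25); WM=23; [15,20) fires=15
i=8 t=26 v=1: → [25,30); WM=23
i=9 t=19 v=7: DROP (t<23-1); WM=25; [20,25) fires=14

9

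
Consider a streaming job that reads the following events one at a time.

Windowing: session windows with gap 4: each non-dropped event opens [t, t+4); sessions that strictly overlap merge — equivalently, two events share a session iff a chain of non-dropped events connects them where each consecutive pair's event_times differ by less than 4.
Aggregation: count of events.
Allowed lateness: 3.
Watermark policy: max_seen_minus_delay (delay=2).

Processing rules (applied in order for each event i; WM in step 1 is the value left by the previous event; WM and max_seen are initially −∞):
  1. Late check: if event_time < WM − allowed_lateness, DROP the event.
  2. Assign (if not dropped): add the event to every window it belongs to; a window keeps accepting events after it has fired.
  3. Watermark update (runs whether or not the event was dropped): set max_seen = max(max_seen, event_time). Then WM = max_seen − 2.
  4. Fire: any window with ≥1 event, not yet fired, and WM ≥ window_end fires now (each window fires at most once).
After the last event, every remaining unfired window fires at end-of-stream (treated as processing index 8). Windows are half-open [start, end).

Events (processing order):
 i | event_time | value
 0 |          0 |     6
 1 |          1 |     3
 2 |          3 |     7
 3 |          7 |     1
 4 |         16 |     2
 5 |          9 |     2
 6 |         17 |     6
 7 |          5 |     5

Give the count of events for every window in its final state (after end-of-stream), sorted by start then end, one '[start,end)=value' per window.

i=0 t=0 v=6: → [0,4); WM=-2
i=1 t=1 v=3: → [0,5); WM=-1
i=2 t=3 v=7: → [0,7); WM=1
i=3 t=7 v=1: → [7,11); WM=5
i=4 t=16 v=2: → [16,20); WM=14
i=5 t=9 v=2: DROP (t<14-3); WM=14
i=6 t=17 v=6: → [16,21); WM=15
i=7 t=5 v=5: DROP (t<15-3); WM=15

[0,7)=3 [7,11)=1 [16,21)=2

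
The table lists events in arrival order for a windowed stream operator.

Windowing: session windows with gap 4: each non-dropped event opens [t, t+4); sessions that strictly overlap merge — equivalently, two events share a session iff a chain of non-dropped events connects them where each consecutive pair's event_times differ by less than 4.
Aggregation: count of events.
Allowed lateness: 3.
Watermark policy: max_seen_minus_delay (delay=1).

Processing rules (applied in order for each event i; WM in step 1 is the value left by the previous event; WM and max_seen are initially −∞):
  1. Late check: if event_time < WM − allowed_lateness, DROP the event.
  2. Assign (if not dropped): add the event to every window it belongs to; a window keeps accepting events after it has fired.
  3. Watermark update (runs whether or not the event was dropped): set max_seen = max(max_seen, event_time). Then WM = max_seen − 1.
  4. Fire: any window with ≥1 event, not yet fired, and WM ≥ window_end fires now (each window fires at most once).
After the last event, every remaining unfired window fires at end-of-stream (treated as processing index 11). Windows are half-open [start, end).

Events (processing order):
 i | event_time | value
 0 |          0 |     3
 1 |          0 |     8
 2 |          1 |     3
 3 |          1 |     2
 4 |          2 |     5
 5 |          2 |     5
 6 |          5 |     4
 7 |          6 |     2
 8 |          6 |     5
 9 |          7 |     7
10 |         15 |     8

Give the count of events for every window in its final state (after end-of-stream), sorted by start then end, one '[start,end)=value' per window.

i=0 t=0 v=3: → [0,4); WM=-1
i=1 t=0 v=8: → [0,4); WM=-1
i=2 t=1 v=3: → [0,5); WM=0
i=3 t=1 v=2: → [0,5); WM=0
i=4 t=2 v=5: → [0,6); WM=1
i=5 t=2 v=5: → [0,6); WM=1
i=6 t=5 v=4: → [0,9); WM=4
i=7 t=6 v=2: → [0,10); WM=5
i=8 t=6 v=5: → [0,10); WM=5
i=9 t=7 v=7: → [0,11); WM=6
i=10 t=15 v=8: → [15,19); WM=14

[0,11)=10 [15,19)=1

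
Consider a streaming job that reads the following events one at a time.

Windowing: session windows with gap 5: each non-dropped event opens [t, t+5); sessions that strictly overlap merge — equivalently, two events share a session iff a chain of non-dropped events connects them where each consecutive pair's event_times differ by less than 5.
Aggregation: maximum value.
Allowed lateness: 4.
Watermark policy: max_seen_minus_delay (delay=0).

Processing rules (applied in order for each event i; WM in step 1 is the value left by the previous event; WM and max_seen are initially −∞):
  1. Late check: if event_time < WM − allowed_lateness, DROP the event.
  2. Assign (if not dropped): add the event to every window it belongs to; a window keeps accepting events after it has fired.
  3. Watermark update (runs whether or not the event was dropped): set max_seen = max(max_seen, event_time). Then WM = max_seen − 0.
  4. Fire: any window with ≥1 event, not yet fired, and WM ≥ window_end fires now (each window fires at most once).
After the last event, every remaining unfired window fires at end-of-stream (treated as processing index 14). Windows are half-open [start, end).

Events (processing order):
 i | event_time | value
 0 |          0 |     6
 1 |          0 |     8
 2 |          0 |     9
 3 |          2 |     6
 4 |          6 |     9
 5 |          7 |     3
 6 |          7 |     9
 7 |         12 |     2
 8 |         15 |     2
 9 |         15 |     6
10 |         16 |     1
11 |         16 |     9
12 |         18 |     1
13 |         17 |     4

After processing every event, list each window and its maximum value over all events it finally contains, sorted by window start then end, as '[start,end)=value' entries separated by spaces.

[0,12)=9 [12,23)=9

i=0 t=0 v=6: → [0,5); WM=0
i=1 t=0 v=8: → [0,5); WM=0
i=2 t=0 v=9: → [0,5); WM=0
i=3 t=2 v=6: → [0,7); WM=2
i=4 t=6 v=9: → [0,11); WM=6
i=5 t=7 v=3: → [0,12); WM=7
i=6 t=7 v=9: → [0,12); WM=7
i=7 t=12 v=2: → [12,17); WM=12
i=8 t=15 v=2: → [12,20); WM=15
i=9 t=15 v=6: → [12,20); WM=15
i=10 t=16 v=1: → [12,21); WM=16
i=11 t=16 v=9: → [12,21); WM=16
i=12 t=18 v=1: → [12,23); WM=18
i=13 t=17 v=4: → [12,23); WM=18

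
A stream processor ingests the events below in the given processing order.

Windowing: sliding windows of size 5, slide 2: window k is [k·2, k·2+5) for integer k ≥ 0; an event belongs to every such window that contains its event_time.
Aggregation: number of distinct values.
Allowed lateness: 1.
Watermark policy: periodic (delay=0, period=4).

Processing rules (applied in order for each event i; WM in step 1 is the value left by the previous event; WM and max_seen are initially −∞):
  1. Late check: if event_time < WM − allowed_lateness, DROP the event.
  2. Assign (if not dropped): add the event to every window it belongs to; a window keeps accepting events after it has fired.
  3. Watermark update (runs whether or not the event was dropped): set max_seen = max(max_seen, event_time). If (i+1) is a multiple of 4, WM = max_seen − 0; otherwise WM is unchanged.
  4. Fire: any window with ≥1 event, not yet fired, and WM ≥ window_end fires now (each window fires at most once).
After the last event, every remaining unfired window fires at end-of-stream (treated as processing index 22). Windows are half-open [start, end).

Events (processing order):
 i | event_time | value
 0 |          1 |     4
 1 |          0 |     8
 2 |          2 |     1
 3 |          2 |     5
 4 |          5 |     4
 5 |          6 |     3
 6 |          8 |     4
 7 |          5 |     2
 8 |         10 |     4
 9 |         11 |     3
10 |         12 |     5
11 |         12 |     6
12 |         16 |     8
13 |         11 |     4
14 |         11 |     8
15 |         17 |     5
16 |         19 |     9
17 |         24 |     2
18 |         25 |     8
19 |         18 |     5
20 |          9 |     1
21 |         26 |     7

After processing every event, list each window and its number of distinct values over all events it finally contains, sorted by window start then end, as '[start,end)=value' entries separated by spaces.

i=0 t=1 v=4: → [0,5); WM=−∞
i=1 t=0 v=8: → [0,5); WM=−∞
i=2 t=2 v=1: → [2,7),[0,5); WM=−∞
i=3 t=2 v=5: → [2,7),[0,5); WM=2
i=4 t=5 v=4: → [4,9),[2,7); WM=2
i=5 t=6 v=3: → [6,11),[4,9),[2,7); WM=2
i=6 t=8 v=4: → [8,13),[6,11),[4,9); WM=2
i=7 t=5 v=2: → [4,9),[2,7); WM=8; [0,5) fires=4 [2,7) fires=5
i=8 t=10 v=4: → [10,15),[8,13),[6,11); WM=8
i=9 t=11 v=3: → [10,15),[8,13); WM=8
i=10 t=12 v=5: → [12,17),[10,15),[8,13); WM=8
i=11 t=12 v=6: → [12,17),[10,15),[8,13); WM=12; [4,9) fires=3 [6,11) fires=2
i=12 t=16 v=8: → [16,21),[14,19),[12,17); WM=12
i=13 t=11 v=4: → [10,15),[8,13); WM=12
i=14 t=11 v=8: → [10,15),[8,13); WM=12
i=15 t=17 v=5: → [16,21),[14,19); WM=17; [8,13) fires=5 [10,15) fires=5 [12,17) fires=3
i=16 t=19 v=9: → [18,23),[16,21); WM=17
i=17 t=24 v=2: → [24,29),[22,27),[20,25); WM=17
i=18 t=25 v=8: → [24,29),[22,27); WM=17
i=19 t=18 v=5: → [18,23),[16,21),[14,19); WM=25; [14,19) fires=2 [16,21) fires=3 [18,23) fires=2 [20,25) fires=1
i=20 t=9 v=1: DROP (t<25-1); WM=25
i=21 t=26 v=7: → [26,31),[24,29),[22,27); WM=25

[0,5)=4 [2,7)=5 [4,9)=3 [6,11)=2 [8,13)=5 [10,15)=5 [12,17)=3 [14,19)=2 [16,21)=3 [18,23)=2 [20,25)=1 [22,27)=3 [24,29)=3 [26,31)=1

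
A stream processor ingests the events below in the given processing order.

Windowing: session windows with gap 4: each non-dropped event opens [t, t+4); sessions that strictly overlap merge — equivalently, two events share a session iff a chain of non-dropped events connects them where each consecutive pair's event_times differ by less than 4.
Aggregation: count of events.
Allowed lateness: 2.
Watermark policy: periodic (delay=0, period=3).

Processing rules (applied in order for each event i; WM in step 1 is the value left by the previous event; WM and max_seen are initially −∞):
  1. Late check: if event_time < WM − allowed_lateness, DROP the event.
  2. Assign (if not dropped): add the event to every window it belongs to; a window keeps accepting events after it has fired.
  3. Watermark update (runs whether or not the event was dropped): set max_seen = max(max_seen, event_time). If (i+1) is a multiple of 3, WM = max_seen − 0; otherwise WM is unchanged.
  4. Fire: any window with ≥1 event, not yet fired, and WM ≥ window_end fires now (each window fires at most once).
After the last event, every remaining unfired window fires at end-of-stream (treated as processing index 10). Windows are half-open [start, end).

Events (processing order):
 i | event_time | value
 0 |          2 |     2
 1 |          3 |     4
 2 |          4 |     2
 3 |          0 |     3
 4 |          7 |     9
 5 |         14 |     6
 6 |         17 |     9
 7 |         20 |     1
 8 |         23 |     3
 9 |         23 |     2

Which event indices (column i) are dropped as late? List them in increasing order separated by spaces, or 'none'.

i=0 t=2 v=2: → [2,6); WM=−∞
i=1 t=3 v=4: → [2,7); WM=−∞
i=2 t=4 v=2: → [2,8); WM=4
i=3 t=0 v=3: DROP (t<4-2); WM=4
i=4 t=7 v=9: → [2,11); WM=4
i=5 t=14 v=6: → [14,18); WM=14
i=6 t=17 v=9: → [14,21); WM=14
i=7 t=20 v=1: → [14,24); WM=14
i=8 t=23 v=3: → [14,27); WM=23
i=9 t=23 v=2: → [14,27); WM=23

3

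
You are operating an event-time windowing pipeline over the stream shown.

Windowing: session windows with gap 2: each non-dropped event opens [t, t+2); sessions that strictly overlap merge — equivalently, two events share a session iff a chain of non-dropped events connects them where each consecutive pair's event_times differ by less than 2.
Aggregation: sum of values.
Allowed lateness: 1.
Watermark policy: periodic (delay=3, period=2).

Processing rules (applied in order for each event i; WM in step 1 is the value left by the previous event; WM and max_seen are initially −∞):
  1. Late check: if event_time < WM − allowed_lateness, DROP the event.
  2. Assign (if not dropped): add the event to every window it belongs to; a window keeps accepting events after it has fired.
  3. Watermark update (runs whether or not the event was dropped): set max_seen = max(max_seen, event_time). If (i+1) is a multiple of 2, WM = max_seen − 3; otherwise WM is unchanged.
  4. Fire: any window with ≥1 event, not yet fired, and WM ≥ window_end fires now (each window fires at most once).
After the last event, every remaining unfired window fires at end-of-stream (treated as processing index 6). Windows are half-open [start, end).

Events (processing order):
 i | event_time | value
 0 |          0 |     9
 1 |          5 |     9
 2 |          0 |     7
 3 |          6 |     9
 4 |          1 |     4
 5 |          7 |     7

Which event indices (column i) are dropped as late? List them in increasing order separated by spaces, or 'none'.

i=0 t=0 v=9: → [0,2); WM=−∞
i=1 t=5 v=9: → [5,7); WM=2
i=2 t=0 v=7: DROP (t<2-1); WM=2
i=3 t=6 v=9: → [5,8); WM=3
i=4 t=1 v=4: DROP (t<3-1); WM=3
i=5 t=7 v=7: → [5,9); WM=4

2 4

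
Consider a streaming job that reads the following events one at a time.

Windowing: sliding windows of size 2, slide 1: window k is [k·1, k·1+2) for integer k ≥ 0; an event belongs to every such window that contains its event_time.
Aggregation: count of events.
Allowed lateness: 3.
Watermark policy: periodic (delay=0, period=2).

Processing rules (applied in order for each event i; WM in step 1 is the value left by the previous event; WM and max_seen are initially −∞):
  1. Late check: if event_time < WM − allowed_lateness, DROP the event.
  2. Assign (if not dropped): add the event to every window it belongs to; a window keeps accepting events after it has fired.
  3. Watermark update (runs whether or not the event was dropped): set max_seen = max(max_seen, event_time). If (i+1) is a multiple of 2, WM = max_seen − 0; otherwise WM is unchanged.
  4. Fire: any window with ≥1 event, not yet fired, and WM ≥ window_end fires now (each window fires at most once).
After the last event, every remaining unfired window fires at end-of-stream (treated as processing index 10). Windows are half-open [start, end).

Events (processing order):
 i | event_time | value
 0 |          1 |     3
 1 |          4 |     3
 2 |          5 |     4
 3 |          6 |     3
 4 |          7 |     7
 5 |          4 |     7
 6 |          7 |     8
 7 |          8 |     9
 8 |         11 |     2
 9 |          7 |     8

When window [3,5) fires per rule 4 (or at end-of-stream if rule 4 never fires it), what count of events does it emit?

1

i=0 t=1 v=3: → [1,3),[0,2); WM=−∞
i=1 t=4 v=3: → [4,6),[3,5); WM=4; [0,2) fires=1 [1,3) fires=1
i=2 t=5 v=4: → [5,7),[4,6); WM=4
i=3 t=6 v=3: → [6,8),[5,7); WM=6; [3,5) fires=1 [4,6) fires=2
i=4 t=7 v=7: → [7,9),[6,8); WM=6
i=5 t=4 v=7: → [4,6),[3,5); WM=7; [5,7) fires=2
i=6 t=7 v=8: → [7,9),[6,8); WM=7
i=7 t=8 v=9: → [8,10),[7,9); WM=8; [6,8) fires=3
i=8 t=11 v=2: → [11,13),[10,12); WM=8
i=9 t=7 v=8: → [7,9),[6,8); WM=11; [7,9) fires=4 [8,10) fires=1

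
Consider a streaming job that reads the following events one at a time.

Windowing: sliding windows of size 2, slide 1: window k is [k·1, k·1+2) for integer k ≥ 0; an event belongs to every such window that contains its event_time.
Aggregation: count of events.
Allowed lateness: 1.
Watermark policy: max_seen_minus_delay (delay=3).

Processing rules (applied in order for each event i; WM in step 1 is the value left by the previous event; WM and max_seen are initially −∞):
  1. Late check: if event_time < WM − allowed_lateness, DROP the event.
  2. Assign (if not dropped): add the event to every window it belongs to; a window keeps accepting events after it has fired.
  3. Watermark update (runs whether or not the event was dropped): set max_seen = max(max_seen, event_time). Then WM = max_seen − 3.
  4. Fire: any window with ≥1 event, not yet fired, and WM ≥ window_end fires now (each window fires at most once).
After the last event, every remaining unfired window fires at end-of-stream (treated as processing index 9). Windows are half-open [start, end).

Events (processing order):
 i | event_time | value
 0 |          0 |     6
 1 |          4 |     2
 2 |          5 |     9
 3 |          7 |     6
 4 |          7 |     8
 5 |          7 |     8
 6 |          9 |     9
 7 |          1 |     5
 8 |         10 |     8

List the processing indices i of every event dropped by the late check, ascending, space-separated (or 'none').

i=0 t=0 v=6: → [0,2); WM=-3
i=1 t=4 v=2: → [4,6),[3,5); WM=1
i=2 t=5 v=9: → [5,7),[4,6); WM=2; [0,2) fires=1
i=3 t=7 v=6: → [7,9),[6,8); WM=4
i=4 t=7 v=8: → [7,9),[6,8); WM=4
i=5 t=7 v=8: → [7,9),[6,8); WM=4
i=6 t=9 v=9: → [9,11),[8,10); WM=6; [3,5) fires=1 [4,6) fires=2
i=7 t=1 v=5: DROP (t<6-1); WM=6
i=8 t=10 v=8: → [10,12),[9,11); WM=7; [5,7) fires=1

7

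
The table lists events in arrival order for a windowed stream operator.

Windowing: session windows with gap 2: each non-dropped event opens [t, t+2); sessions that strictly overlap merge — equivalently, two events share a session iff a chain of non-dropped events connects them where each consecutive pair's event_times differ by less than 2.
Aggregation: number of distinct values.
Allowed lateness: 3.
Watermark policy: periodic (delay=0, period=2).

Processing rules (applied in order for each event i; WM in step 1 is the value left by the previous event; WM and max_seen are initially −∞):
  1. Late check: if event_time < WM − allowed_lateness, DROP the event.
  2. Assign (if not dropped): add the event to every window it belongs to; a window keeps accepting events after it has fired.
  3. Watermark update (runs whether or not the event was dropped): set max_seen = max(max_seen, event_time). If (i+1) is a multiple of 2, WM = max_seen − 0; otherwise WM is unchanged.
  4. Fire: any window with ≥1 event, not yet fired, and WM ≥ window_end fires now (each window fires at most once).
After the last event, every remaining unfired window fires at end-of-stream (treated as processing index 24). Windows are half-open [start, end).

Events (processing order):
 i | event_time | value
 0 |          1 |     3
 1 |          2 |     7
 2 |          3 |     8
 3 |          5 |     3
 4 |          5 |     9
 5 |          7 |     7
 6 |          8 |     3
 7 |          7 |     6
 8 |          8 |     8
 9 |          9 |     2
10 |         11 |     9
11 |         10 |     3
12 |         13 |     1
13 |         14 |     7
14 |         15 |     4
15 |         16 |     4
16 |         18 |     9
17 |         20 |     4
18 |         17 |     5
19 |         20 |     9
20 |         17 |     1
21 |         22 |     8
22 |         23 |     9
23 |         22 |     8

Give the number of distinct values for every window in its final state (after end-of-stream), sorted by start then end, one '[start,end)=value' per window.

i=0 t=1 v=3: → [1,3); WM=−∞
i=1 t=2 v=7: → [1,4); WM=2
i=2 t=3 v=8: → [1,5); WM=2
i=3 t=5 v=3: → [5,7); WM=5
i=4 t=5 v=9: → [5,7); WM=5
i=5 t=7 v=7: → [7,9); WM=7
i=6 t=8 v=3: → [7,10); WM=7
i=7 t=7 v=6: → [7,10); WM=8
i=8 t=8 v=8: → [7,10); WM=8
i=9 t=9 v=2: → [7,11); WM=9
i=10 t=11 v=9: → [11,13); WM=9
i=11 t=10 v=3: → [7,13); WM=11
i=12 t=13 v=1: → [13,15); WM=11
i=13 t=14 v=7: → [13,16); WM=14
i=14 t=15 v=4: → [13,17); WM=14
i=15 t=16 v=4: → [13,18); WM=16
i=16 t=18 v=9: → [18,20); WM=16
i=17 t=20 v=4: → [20,22); WM=20
i=18 t=17 v=5: → [13,20); WM=20
i=19 t=20 v=9: → [20,22); WM=20
i=20 t=17 v=1: → [13,20); WM=20
i=21 t=22 v=8: → [22,24); WM=22
i=22 t=23 v=9: → [22,25); WM=22
i=23 t=22 v=8: → [22,25); WM=23

[1,5)=3 [5,7)=2 [7,13)=6 [13,20)=5 [20,22)=2 [22,25)=2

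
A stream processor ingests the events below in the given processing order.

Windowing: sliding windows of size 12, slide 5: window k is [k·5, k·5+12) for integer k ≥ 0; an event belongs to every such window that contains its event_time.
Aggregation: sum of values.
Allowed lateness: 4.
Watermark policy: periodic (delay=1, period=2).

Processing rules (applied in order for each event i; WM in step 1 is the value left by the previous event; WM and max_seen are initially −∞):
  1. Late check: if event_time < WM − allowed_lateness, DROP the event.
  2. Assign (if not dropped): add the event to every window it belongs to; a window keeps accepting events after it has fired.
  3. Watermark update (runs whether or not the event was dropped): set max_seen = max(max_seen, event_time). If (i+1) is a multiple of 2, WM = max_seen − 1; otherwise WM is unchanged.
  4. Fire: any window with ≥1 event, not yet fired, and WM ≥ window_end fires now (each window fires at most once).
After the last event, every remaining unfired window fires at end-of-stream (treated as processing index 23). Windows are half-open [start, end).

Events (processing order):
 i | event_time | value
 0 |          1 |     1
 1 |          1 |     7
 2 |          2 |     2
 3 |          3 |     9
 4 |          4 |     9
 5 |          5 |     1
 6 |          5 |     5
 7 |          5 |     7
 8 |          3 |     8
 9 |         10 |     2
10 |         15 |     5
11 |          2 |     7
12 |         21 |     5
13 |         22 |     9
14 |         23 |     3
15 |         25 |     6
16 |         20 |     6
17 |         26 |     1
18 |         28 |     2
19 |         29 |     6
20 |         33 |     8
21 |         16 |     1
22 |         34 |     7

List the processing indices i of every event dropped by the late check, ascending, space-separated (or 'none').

11 21

i=0 t=1 v=1: → [0,12); WM=−∞
i=1 t=1 v=7: → [0,12); WM=0
i=2 t=2 v=2: → [0,12); WM=0
i=3 t=3 v=9: → [0,12); WM=2
i=4 t=4 v=9: → [0,12); WM=2
i=5 t=5 v=1: → [5,17),[0,12); WM=4
i=6 t=5 v=5: → [5,17),[0,12); WM=4
i=7 t=5 v=7: → [5,17),[0,12); WM=4
i=8 t=3 v=8: → [0,12); WM=4
i=9 t=10 v=2: → [10,22),[5,17),[0,12); WM=9
i=10 t=15 v=5: → [15,27),[10,22),[5,17); WM=9
i=11 t=2 v=7: DROP (t<9-4); WM=14; [0,12) fires=51
i=12 t=21 v=5: → [20,32),[15,27),[10,22); WM=14
i=13 t=22 v=9: → [20,32),[15,27); WM=21; [5,17) fires=20
i=14 t=23 v=3: → [20,32),[15,27); WM=21
i=15 t=25 v=6: → [25,37),[20,32),[15,27); WM=24; [10,22) fires=12
i=16 t=20 v=6: → [20,32),[15,27),[10,22); WM=24
i=17 t=26 v=1: → [25,37),[20,32),[15,27); WM=25
i=18 t=28 v=2: → [25,37),[20,32); WM=25
i=19 t=29 v=6: → [25,37),[20,32); WM=28; [15,27) fires=35
i=20 t=33 v=8: → [30,42),[25,37); WM=28
i=21 t=16 v=1: DROP (t<28-4); WM=32; [20,32) fires=38
i=22 t=34 v=7: → [30,42),[25,37); WM=32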